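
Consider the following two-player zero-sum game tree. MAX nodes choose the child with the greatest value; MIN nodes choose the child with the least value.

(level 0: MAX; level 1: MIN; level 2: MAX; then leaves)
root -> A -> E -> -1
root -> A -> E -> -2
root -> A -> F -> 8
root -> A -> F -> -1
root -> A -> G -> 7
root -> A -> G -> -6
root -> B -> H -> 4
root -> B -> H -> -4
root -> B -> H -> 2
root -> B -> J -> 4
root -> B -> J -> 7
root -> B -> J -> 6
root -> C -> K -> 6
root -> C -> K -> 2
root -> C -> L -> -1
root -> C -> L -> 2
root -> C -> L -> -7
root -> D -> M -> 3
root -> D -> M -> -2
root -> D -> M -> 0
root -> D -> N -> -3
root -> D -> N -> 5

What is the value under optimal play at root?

E (MAX): max(-1, -2) = -1
F (MAX): max(8, -1) = 8
G (MAX): max(7, -6) = 7
A (MIN): min(-1, 8, 7) = -1
H (MAX): max(4, -4, 2) = 4
J (MAX): max(4, 7, 6) = 7
B (MIN): min(4, 7) = 4
K (MAX): max(6, 2) = 6
L (MAX): max(-1, 2, -7) = 2
C (MIN): min(6, 2) = 2
M (MAX): max(3, -2, 0) = 3
N (MAX): max(-3, 5) = 5
D (MIN): min(3, 5) = 3
root (MAX): max(-1, 4, 2, 3) = 4

4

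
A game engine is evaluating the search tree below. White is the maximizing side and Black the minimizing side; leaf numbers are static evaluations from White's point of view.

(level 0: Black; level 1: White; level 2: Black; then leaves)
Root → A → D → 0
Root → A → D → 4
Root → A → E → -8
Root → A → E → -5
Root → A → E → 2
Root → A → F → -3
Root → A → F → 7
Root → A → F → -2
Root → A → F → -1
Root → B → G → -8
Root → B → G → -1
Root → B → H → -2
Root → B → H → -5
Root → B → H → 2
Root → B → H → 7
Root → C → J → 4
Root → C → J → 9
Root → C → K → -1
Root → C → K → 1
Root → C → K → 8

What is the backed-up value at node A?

0

D (Black): min(0, 4) = 0
E (Black): min(-8, -5, 2) = -8
F (Black): min(-3, 7, -2, -1) = -3
A (White): max(0, -8, -3) = 0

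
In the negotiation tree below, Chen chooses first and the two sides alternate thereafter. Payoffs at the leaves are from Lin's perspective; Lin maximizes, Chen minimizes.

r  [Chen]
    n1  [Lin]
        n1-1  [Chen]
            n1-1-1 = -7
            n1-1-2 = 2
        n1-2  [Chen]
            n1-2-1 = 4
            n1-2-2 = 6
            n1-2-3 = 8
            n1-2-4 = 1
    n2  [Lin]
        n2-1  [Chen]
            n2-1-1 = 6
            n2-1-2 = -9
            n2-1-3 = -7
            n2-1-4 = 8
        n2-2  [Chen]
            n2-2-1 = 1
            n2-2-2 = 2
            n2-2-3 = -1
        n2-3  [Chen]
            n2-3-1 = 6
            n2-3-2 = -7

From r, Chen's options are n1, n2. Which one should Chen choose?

n2

n1-1 (Chen): min(-7, 2) = -7
n1-2 (Chen): min(4, 6, 8, 1) = 1
n1 (Lin): max(-7, 1) = 1
n2-1 (Chen): min(6, -9, -7, 8) = -9
n2-2 (Chen): min(1, 2, -1) = -1
n2-3 (Chen): min(6, -7) = -7
n2 (Lin): max(-9, -1, -7) = -1
r (Chen): min(1, -1) = -1
Chen at r wants the lowest of {n1=1, n2=-1}, so chooses n2.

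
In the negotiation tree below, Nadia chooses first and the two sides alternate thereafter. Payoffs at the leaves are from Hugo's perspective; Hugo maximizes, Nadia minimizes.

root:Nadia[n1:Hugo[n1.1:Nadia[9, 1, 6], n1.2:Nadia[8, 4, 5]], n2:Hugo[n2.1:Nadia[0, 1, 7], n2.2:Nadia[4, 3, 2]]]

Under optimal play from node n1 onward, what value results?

4

n1.1 (Nadia): min(9, 1, 6) = 1
n1.2 (Nadia): min(8, 4, 5) = 4
n1 (Hugo): max(1, 4) = 4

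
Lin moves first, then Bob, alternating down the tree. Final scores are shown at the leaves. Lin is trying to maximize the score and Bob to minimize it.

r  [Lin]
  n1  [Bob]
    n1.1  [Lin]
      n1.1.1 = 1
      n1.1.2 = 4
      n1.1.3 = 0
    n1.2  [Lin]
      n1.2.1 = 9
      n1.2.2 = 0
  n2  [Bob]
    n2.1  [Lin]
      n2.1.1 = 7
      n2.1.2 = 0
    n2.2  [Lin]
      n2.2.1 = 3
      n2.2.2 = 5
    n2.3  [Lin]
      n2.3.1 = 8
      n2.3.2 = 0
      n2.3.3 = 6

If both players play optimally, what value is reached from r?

n1.1 (Lin): max(1, 4, 0) = 4
n1.2 (Lin): max(9, 0) = 9
n1 (Bob): min(4, 9) = 4
n2.1 (Lin): max(7, 0) = 7
n2.2 (Lin): max(3, 5) = 5
n2.3 (Lin): max(8, 0, 6) = 8
n2 (Bob): min(7, 5, 8) = 5
r (Lin): max(4, 5) = 5

5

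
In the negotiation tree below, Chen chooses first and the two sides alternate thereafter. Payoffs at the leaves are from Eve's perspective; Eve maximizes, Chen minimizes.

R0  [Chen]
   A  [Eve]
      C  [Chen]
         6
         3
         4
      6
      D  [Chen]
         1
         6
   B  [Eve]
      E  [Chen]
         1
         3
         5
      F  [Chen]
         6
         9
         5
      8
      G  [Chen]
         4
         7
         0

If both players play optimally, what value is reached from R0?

6

C (Chen): min(6, 3, 4) = 3
D (Chen): min(1, 6) = 1
A (Eve): max(3, 6, 1) = 6
E (Chen): min(1, 3, 5) = 1
F (Chen): min(6, 9, 5) = 5
G (Chen): min(4, 7, 0) = 0
B (Eve): max(1, 5, 8, 0) = 8
R0 (Chen): min(6, 8) = 6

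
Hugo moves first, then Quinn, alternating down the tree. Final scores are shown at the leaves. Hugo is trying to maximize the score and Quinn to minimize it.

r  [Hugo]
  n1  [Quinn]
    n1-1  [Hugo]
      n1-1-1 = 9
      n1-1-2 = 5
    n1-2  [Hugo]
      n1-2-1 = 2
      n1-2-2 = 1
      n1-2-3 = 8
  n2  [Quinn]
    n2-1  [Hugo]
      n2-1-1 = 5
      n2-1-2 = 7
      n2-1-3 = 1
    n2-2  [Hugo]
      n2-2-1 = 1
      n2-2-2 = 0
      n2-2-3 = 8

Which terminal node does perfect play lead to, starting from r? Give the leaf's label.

n1-2-3

n1-1 (Hugo): max(9, 5) = 9
n1-2 (Hugo): max(2, 1, 8) = 8
n1 (Quinn): min(9, 8) = 8
n2-1 (Hugo): max(5, 7, 1) = 7
n2-2 (Hugo): max(1, 0, 8) = 8
n2 (Quinn): min(7, 8) = 7
r (Hugo): max(8, 7) = 8
At r, Hugo picks n1 (highest: 8).
At n1, Quinn picks n1-2 (lowest: 8).
At n1-2, Hugo picks n1-2-3 (highest: 8).
Terminal value 8.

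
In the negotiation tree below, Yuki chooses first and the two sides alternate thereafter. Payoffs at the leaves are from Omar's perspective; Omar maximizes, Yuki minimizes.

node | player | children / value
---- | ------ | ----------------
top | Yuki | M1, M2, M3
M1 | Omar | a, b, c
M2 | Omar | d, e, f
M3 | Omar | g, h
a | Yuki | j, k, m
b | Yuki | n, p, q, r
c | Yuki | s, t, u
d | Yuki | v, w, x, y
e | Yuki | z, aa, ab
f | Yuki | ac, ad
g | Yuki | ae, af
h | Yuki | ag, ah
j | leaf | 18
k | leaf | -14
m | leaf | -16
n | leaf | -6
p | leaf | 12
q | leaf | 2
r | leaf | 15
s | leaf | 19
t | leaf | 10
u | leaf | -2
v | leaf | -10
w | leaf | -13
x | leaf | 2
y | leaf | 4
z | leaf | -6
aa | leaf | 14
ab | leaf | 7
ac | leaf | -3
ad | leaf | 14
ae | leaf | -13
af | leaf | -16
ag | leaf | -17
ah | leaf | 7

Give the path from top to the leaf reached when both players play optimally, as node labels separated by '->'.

top -> M3 -> g -> af

a (Yuki): min(18, -14, -16) = -16
b (Yuki): min(-6, 12, 2, 15) = -6
c (Yuki): min(19, 10, -2) = -2
M1 (Omar): max(-16, -6, -2) = -2
d (Yuki): min(-10, -13, 2, 4) = -13
e (Yuki): min(-6, 14, 7) = -6
f (Yuki): min(-3, 14) = -3
M2 (Omar): max(-13, -6, -3) = -3
g (Yuki): min(-13, -16) = -16
h (Yuki): min(-17, 7) = -17
M3 (Omar): max(-16, -17) = -16
top (Yuki): min(-2, -3, -16) = -16
At top, Yuki picks M3 (lowest: -16).
At M3, Omar picks g (highest: -16).
At g, Yuki picks af (lowest: -16).
Terminal value -16.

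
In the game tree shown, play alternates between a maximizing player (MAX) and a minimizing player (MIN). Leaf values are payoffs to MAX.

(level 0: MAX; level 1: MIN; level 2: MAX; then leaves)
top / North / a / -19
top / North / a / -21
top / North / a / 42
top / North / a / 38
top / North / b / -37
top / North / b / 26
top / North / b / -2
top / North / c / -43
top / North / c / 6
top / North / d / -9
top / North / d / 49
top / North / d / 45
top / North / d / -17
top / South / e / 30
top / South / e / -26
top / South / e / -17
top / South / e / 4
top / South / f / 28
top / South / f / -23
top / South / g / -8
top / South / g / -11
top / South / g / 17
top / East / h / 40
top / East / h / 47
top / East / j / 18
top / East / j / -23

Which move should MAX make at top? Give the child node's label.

East

a (MAX): max(-19, -21, 42, 38) = 42
b (MAX): max(-37, 26, -2) = 26
c (MAX): max(-43, 6) = 6
d (MAX): max(-9, 49, 45, -17) = 49
North (MIN): min(42, 26, 6, 49) = 6
e (MAX): max(30, -26, -17, 4) = 30
f (MAX): max(28, -23) = 28
g (MAX): max(-8, -11, 17) = 17
South (MIN): min(30, 28, 17) = 17
h (MAX): max(40, 47) = 47
j (MAX): max(18, -23) = 18
East (MIN): min(47, 18) = 18
top (MAX): max(6, 17, 18) = 18
MAX at top wants the highest of {North=6, South=17, East=18}, so chooses East.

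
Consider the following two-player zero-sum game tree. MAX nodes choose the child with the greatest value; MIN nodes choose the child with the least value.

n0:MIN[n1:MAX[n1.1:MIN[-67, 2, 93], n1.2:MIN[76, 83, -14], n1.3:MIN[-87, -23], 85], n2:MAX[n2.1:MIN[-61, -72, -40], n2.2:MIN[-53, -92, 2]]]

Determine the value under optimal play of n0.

n1.1 (MIN): min(-67, 2, 93) = -67
n1.2 (MIN): min(76, 83, -14) = -14
n1.3 (MIN): min(-87, -23) = -87
n1 (MAX): max(-67, -14, -87, 85) = 85
n2.1 (MIN): min(-61, -72, -40) = -72
n2.2 (MIN): min(-53, -92, 2) = -92
n2 (MAX): max(-72, -92) = -72
n0 (MIN): min(85, -72) = -72

-72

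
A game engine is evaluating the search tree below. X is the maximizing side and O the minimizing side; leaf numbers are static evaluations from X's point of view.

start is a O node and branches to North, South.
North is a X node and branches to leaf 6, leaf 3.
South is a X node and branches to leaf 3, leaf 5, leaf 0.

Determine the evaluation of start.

North (X): max(6, 3) = 6
South (X): max(3, 5, 0) = 5
start (O): min(6, 5) = 5

5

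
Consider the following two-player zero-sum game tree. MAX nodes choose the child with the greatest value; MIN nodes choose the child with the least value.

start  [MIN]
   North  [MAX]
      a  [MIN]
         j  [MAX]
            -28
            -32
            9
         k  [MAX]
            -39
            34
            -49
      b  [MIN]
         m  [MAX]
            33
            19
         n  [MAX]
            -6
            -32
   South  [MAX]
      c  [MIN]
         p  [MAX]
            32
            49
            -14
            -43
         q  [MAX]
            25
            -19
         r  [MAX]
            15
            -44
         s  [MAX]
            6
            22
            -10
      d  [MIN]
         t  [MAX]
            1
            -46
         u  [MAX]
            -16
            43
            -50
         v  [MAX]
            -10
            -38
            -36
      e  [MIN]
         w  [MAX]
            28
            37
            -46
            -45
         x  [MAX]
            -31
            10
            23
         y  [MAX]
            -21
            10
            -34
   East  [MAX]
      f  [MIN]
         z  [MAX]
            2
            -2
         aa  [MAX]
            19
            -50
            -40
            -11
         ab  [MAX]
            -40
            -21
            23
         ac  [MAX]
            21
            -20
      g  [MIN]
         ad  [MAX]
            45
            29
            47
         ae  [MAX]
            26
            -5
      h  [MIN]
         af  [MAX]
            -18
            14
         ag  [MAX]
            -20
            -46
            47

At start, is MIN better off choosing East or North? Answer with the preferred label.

North

z (MAX): max(2, -2) = 2
aa (MAX): max(19, -50, -40, -11) = 19
ab (MAX): max(-40, -21, 23) = 23
ac (MAX): max(21, -20) = 21
f (MIN): min(2, 19, 23, 21) = 2
ad (MAX): max(45, 29, 47) = 47
ae (MAX): max(26, -5) = 26
g (MIN): min(47, 26) = 26
af (MAX): max(-18, 14) = 14
ag (MAX): max(-20, -46, 47) = 47
h (MIN): min(14, 47) = 14
East (MAX): max(2, 26, 14) = 26
j (MAX): max(-28, -32, 9) = 9
k (MAX): max(-39, 34, -49) = 34
a (MIN): min(9, 34) = 9
m (MAX): max(33, 19) = 33
n (MAX): max(-6, -32) = -6
b (MIN): min(33, -6) = -6
North (MAX): max(9, -6) = 9
MIN prefers the lower value; East=26, North=9. North is better since 9 < 26.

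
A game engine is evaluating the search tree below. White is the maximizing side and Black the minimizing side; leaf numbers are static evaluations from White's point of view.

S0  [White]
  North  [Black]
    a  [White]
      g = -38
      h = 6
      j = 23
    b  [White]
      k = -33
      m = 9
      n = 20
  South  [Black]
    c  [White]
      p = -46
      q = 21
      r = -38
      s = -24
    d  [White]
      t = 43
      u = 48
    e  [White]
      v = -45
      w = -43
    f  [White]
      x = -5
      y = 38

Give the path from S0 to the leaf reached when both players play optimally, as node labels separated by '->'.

S0 -> North -> b -> n

a (White): max(-38, 6, 23) = 23
b (White): max(-33, 9, 20) = 20
North (Black): min(23, 20) = 20
c (White): max(-46, 21, -38, -24) = 21
d (White): max(43, 48) = 48
e (White): max(-45, -43) = -43
f (White): max(-5, 38) = 38
South (Black): min(21, 48, -43, 38) = -43
S0 (White): max(20, -43) = 20
At S0, White picks North (highest: 20).
At North, Black picks b (lowest: 20).
At b, White picks n (highest: 20).
Terminal value 20.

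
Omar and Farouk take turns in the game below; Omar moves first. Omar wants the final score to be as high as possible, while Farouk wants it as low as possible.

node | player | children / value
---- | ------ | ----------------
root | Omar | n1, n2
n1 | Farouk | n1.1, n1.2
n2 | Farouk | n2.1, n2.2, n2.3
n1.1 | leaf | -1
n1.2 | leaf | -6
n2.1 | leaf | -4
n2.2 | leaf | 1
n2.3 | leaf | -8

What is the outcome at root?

n1 (Farouk): min(-1, -6) = -6
n2 (Farouk): min(-4, 1, -8) = -8
root (Omar): max(-6, -8) = -6

-6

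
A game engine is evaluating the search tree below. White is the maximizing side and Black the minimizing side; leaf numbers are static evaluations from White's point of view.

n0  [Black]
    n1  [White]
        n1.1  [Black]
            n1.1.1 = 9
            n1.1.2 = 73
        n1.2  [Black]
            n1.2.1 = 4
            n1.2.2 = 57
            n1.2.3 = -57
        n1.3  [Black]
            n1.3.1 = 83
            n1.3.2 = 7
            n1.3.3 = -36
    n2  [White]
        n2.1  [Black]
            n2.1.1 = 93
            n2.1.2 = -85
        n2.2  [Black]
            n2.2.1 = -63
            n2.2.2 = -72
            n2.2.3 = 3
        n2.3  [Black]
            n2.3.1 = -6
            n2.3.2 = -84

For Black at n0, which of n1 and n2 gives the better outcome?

n2

n1.1 (Black): min(9, 73) = 9
n1.2 (Black): min(4, 57, -57) = -57
n1.3 (Black): min(83, 7, -36) = -36
n1 (White): max(9, -57, -36) = 9
n2.1 (Black): min(93, -85) = -85
n2.2 (Black): min(-63, -72, 3) = -72
n2.3 (Black): min(-6, -84) = -84
n2 (White): max(-85, -72, -84) = -72
Black prefers the lower value; n1=9, n2=-72. n2 is better since -72 < 9.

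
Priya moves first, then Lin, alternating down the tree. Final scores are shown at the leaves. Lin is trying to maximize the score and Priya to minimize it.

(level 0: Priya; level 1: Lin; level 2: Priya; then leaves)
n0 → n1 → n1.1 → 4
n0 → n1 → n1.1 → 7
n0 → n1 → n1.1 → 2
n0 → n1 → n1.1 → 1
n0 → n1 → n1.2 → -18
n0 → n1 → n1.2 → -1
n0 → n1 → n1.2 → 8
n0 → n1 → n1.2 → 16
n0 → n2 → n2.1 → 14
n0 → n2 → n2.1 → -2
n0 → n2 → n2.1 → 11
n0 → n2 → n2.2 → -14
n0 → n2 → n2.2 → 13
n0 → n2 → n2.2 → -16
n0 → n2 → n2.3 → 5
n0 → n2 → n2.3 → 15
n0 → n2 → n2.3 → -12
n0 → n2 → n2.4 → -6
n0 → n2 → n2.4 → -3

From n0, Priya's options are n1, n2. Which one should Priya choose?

n2

n1.1 (Priya): min(4, 7, 2, 1) = 1
n1.2 (Priya): min(-18, -1, 8, 16) = -18
n1 (Lin): max(1, -18) = 1
n2.1 (Priya): min(14, -2, 11) = -2
n2.2 (Priya): min(-14, 13, -16) = -16
n2.3 (Priya): min(5, 15, -12) = -12
n2.4 (Priya): min(-6, -3) = -6
n2 (Lin): max(-2, -16, -12, -6) = -2
n0 (Priya): min(1, -2) = -2
Priya at n0 wants the lowest of {n1=1, n2=-2}, so chooses n2.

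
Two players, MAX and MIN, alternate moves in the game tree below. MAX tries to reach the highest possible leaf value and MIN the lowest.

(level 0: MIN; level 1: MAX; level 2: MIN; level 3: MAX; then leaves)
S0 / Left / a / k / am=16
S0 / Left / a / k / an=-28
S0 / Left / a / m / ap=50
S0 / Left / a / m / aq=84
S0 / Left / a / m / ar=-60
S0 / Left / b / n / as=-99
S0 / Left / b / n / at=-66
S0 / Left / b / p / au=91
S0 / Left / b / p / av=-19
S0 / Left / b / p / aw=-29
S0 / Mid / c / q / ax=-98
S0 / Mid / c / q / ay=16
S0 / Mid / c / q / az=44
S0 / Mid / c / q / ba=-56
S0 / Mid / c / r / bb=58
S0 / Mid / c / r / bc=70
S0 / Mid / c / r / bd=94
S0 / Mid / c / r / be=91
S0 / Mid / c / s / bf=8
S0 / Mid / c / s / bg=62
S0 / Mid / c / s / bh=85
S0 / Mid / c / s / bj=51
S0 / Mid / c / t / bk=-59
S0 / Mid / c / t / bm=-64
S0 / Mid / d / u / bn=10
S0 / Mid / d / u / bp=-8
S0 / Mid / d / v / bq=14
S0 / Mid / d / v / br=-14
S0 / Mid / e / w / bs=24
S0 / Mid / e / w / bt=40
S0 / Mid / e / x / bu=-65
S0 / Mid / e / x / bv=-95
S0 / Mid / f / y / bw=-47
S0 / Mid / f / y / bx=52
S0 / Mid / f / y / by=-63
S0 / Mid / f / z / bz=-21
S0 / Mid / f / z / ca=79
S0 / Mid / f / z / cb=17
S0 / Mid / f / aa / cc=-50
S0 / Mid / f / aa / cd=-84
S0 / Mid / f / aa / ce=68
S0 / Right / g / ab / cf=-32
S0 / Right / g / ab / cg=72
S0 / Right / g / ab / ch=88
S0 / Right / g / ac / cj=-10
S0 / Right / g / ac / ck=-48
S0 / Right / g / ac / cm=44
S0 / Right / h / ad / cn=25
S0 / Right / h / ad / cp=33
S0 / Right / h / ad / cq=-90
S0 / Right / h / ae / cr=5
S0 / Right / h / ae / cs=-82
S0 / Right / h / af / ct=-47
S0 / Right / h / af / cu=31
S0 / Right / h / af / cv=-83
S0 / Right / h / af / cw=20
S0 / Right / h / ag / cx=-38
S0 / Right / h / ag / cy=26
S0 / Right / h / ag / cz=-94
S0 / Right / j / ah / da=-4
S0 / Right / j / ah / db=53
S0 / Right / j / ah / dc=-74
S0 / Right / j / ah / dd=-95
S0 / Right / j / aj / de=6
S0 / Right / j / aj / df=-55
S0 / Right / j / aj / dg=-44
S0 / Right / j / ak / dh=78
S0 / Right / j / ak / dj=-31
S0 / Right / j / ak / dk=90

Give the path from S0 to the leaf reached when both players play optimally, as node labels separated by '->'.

k (MAX): max(16, -28) = 16
m (MAX): max(50, 84, -60) = 84
a (MIN): min(16, 84) = 16
n (MAX): max(-99, -66) = -66
p (MAX): max(91, -19, -29) = 91
b (MIN): min(-66, 91) = -66
Left (MAX): max(16, -66) = 16
q (MAX): max(-98, 16, 44, -56) = 44
r (MAX): max(58, 70, 94, 91) = 94
s (MAX): max(8, 62, 85, 51) = 85
t (MAX): max(-59, -64) = -59
c (MIN): min(44, 94, 85, -59) = -59
u (MAX): max(10, -8) = 10
v (MAX): max(14, -14) = 14
d (MIN): min(10, 14) = 10
w (MAX): max(24, 40) = 40
x (MAX): max(-65, -95) = -65
e (MIN): min(40, -65) = -65
y (MAX): max(-47, 52, -63) = 52
z (MAX): max(-21, 79, 17) = 79
aa (MAX): max(-50, -84, 68) = 68
f (MIN): min(52, 79, 68) = 52
Mid (MAX): max(-59, 10, -65, 52) = 52
ab (MAX): max(-32, 72, 88) = 88
ac (MAX): max(-10, -48, 44) = 44
g (MIN): min(88, 44) = 44
ad (MAX): max(25, 33, -90) = 33
ae (MAX): max(5, -82) = 5
af (MAX): max(-47, 31, -83, 20) = 31
ag (MAX): max(-38, 26, -94) = 26
h (MIN): min(33, 5, 31, 26) = 5
ah (MAX): max(-4, 53, -74, -95) = 53
aj (MAX): max(6, -55, -44) = 6
ak (MAX): max(78, -31, 90) = 90
j (MIN): min(53, 6, 90) = 6
Right (MAX): max(44, 5, 6) = 44
S0 (MIN): min(16, 52, 44) = 16
At S0, MIN picks Left (lowest: 16).
At Left, MAX picks a (highest: 16).
At a, MIN picks k (lowest: 16).
At k, MAX picks am (highest: 16).
Terminal value 16.

S0 -> Left -> a -> k -> am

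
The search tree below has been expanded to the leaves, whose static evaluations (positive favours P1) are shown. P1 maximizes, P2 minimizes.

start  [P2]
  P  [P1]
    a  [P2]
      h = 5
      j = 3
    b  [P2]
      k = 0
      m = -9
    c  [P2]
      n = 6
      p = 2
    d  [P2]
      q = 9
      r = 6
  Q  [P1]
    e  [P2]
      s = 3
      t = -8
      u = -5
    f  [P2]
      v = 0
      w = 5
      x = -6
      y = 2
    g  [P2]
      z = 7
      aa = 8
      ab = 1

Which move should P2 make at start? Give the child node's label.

a (P2): min(5, 3) = 3
b (P2): min(0, -9) = -9
c (P2): min(6, 2) = 2
d (P2): min(9, 6) = 6
P (P1): max(3, -9, 2, 6) = 6
e (P2): min(3, -8, -5) = -8
f (P2): min(0, 5, -6, 2) = -6
g (P2): min(7, 8, 1) = 1
Q (P1): max(-8, -6, 1) = 1
start (P2): min(6, 1) = 1
P2 at start wants the lowest of {P=6, Q=1}, so chooses Q.

Q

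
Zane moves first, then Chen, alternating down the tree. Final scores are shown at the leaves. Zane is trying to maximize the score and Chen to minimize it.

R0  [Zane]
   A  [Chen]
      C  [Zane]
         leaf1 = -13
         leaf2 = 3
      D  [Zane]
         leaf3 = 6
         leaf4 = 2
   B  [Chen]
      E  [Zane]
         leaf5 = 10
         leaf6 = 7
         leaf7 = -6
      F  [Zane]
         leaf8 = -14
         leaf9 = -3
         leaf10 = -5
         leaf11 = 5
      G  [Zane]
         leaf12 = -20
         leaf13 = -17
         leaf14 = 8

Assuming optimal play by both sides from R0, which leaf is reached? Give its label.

leaf11

C (Zane): max(-13, 3) = 3
D (Zane): max(6, 2) = 6
A (Chen): min(3, 6) = 3
E (Zane): max(10, 7, -6) = 10
F (Zane): max(-14, -3, -5, 5) = 5
G (Zane): max(-20, -17, 8) = 8
B (Chen): min(10, 5, 8) = 5
R0 (Zane): max(3, 5) = 5
At R0, Zane picks B (highest: 5).
At B, Chen picks F (lowest: 5).
At F, Zane picks leaf11 (highest: 5).
Terminal value 5.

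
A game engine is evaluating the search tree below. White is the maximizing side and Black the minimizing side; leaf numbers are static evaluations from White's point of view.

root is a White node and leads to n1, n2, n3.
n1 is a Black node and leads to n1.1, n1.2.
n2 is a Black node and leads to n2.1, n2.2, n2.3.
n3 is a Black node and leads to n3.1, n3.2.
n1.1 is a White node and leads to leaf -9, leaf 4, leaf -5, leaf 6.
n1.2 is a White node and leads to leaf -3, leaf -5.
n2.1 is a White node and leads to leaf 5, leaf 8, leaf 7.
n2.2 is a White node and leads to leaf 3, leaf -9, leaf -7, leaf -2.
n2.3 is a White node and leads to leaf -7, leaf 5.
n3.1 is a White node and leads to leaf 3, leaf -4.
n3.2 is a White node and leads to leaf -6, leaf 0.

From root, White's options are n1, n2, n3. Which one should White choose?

n2

n1.1 (White): max(-9, 4, -5, 6) = 6
n1.2 (White): max(-3, -5) = -3
n1 (Black): min(6, -3) = -3
n2.1 (White): max(5, 8, 7) = 8
n2.2 (White): max(3, -9, -7, -2) = 3
n2.3 (White): max(-7, 5) = 5
n2 (Black): min(8, 3, 5) = 3
n3.1 (White): max(3, -4) = 3
n3.2 (White): max(-6, 0) = 0
n3 (Black): min(3, 0) = 0
root (White): max(-3, 3, 0) = 3
White at root wants the highest of {n1=-3, n2=3, n3=0}, so chooses n2.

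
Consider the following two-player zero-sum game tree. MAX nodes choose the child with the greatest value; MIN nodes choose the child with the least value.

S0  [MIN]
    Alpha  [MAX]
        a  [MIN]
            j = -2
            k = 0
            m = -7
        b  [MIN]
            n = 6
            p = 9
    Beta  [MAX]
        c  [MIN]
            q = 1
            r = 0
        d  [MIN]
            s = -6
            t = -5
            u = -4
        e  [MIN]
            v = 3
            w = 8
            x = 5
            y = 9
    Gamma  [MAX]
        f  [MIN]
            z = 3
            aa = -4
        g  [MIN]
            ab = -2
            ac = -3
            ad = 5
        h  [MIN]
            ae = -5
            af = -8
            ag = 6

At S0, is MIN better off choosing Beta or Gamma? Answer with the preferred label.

c (MIN): min(1, 0) = 0
d (MIN): min(-6, -5, -4) = -6
e (MIN): min(3, 8, 5, 9) = 3
Beta (MAX): max(0, -6, 3) = 3
f (MIN): min(3, -4) = -4
g (MIN): min(-2, -3, 5) = -3
h (MIN): min(-5, -8, 6) = -8
Gamma (MAX): max(-4, -3, -8) = -3
MIN prefers the lower value; Beta=3, Gamma=-3. Gamma is better since -3 < 3.

Gamma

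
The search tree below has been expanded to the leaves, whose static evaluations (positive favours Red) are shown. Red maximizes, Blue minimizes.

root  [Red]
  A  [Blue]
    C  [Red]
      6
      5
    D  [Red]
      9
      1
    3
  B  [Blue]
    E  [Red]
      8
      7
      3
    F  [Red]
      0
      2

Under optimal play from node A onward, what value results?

C (Red): max(6, 5) = 6
D (Red): max(9, 1) = 9
A (Blue): min(6, 9, 3) = 3

3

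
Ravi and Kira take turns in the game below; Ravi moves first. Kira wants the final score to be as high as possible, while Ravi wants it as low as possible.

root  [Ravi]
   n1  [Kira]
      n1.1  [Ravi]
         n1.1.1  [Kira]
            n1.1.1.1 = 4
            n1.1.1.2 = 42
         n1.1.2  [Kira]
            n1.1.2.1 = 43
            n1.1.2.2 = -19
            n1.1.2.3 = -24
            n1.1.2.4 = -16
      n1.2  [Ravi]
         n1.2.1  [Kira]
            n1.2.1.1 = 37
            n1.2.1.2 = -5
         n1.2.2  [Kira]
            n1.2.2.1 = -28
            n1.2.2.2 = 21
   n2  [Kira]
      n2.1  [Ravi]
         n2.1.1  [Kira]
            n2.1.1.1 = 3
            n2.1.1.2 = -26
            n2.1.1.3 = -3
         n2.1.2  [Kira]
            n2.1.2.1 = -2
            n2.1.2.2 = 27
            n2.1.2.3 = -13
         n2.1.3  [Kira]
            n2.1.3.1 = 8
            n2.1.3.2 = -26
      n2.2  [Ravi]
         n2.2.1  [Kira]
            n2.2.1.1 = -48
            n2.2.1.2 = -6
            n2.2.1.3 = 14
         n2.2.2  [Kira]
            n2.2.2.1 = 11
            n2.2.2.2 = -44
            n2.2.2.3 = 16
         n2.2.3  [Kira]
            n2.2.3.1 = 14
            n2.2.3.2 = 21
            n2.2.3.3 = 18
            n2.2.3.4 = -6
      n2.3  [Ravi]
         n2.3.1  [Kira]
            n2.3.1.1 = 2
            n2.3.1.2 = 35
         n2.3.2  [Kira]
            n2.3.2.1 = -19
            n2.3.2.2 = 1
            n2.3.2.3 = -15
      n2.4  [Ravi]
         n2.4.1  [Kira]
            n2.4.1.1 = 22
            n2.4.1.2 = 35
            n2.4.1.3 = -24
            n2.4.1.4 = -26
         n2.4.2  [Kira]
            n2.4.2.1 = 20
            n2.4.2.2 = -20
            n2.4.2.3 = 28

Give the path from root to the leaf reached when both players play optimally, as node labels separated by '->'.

root -> n2 -> n2.4 -> n2.4.2 -> n2.4.2.3

n1.1.1 (Kira): max(4, 42) = 42
n1.1.2 (Kira): max(43, -19, -24, -16) = 43
n1.1 (Ravi): min(42, 43) = 42
n1.2.1 (Kira): max(37, -5) = 37
n1.2.2 (Kira): max(-28, 21) = 21
n1.2 (Ravi): min(37, 21) = 21
n1 (Kira): max(42, 21) = 42
n2.1.1 (Kira): max(3, -26, -3) = 3
n2.1.2 (Kira): max(-2, 27, -13) = 27
n2.1.3 (Kira): max(8, -26) = 8
n2.1 (Ravi): min(3, 27, 8) = 3
n2.2.1 (Kira): max(-48, -6, 14) = 14
n2.2.2 (Kira): max(11, -44, 16) = 16
n2.2.3 (Kira): max(14, 21, 18, -6) = 21
n2.2 (Ravi): min(14, 16, 21) = 14
n2.3.1 (Kira): max(2, 35) = 35
n2.3.2 (Kira): max(-19, 1, -15) = 1
n2.3 (Ravi): min(35, 1) = 1
n2.4.1 (Kira): max(22, 35, -24, -26) = 35
n2.4.2 (Kira): max(20, -20, 28) = 28
n2.4 (Ravi): min(35, 28) = 28
n2 (Kira): max(3, 14, 1, 28) = 28
root (Ravi): min(42, 28) = 28
At root, Ravi picks n2 (lowest: 28).
At n2, Kira picks n2.4 (highest: 28).
At n2.4, Ravi picks n2.4.2 (lowest: 28).
At n2.4.2, Kira picks n2.4.2.3 (highest: 28).
Terminal value 28.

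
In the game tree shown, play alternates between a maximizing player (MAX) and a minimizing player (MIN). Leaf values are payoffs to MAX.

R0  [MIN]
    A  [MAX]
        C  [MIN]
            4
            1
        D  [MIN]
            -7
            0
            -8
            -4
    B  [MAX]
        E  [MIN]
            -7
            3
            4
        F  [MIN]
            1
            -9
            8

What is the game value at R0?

-7

C (MIN): min(4, 1) = 1
D (MIN): min(-7, 0, -8, -4) = -8
A (MAX): max(1, -8) = 1
E (MIN): min(-7, 3, 4) = -7
F (MIN): min(1, -9, 8) = -9
B (MAX): max(-7, -9) = -7
R0 (MIN): min(1, -7) = -7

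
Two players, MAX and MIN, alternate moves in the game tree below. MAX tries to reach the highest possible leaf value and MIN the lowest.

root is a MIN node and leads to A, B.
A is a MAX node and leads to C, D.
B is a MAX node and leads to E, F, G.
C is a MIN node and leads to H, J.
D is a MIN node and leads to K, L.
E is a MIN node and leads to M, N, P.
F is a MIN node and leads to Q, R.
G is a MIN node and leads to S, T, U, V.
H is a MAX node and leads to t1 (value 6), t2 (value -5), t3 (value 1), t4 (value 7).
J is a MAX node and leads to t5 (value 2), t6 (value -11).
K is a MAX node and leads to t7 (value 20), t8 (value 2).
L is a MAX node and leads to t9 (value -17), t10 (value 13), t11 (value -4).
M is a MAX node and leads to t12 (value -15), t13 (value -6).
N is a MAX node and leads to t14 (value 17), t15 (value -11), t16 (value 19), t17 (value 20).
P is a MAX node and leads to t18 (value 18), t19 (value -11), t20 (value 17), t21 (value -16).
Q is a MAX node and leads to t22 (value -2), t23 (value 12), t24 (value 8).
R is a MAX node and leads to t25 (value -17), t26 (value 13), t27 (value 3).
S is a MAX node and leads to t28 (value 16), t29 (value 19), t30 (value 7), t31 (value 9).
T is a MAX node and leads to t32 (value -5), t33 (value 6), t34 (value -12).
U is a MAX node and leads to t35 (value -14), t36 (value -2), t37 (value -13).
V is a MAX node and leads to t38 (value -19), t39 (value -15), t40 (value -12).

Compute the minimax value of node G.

-12

S (MAX): max(16, 19, 7, 9) = 19
T (MAX): max(-5, 6, -12) = 6
U (MAX): max(-14, -2, -13) = -2
V (MAX): max(-19, -15, -12) = -12
G (MIN): min(19, 6, -2, -12) = -12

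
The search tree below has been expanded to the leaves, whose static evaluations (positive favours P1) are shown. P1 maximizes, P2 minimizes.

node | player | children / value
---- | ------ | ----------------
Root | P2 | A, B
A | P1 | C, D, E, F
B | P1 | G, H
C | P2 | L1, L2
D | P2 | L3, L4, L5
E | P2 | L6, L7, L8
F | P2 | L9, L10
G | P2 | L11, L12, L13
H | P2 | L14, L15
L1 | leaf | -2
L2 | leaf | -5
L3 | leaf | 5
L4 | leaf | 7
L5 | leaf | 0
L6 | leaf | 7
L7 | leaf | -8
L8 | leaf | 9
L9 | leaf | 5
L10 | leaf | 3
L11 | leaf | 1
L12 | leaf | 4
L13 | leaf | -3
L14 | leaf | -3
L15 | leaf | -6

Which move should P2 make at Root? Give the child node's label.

C (P2): min(-2, -5) = -5
D (P2): min(5, 7, 0) = 0
E (P2): min(7, -8, 9) = -8
F (P2): min(5, 3) = 3
A (P1): max(-5, 0, -8, 3) = 3
G (P2): min(1, 4, -3) = -3
H (P2): min(-3, -6) = -6
B (P1): max(-3, -6) = -3
Root (P2): min(3, -3) = -3
P2 at Root wants the lowest of {A=3, B=-3}, so chooses B.

B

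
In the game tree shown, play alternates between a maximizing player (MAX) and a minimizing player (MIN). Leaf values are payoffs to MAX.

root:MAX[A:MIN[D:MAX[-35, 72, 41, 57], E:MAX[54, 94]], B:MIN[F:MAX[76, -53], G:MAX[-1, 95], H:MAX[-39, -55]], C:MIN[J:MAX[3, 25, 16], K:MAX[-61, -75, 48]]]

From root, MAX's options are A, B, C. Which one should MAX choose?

D (MAX): max(-35, 72, 41, 57) = 72
E (MAX): max(54, 94) = 94
A (MIN): min(72, 94) = 72
F (MAX): max(76, -53) = 76
G (MAX): max(-1, 95) = 95
H (MAX): max(-39, -55) = -39
B (MIN): min(76, 95, -39) = -39
J (MAX): max(3, 25, 16) = 25
K (MAX): max(-61, -75, 48) = 48
C (MIN): min(25, 48) = 25
root (MAX): max(72, -39, 25) = 72
MAX at root wants the highest of {A=72, B=-39, C=25}, so chooses A.

A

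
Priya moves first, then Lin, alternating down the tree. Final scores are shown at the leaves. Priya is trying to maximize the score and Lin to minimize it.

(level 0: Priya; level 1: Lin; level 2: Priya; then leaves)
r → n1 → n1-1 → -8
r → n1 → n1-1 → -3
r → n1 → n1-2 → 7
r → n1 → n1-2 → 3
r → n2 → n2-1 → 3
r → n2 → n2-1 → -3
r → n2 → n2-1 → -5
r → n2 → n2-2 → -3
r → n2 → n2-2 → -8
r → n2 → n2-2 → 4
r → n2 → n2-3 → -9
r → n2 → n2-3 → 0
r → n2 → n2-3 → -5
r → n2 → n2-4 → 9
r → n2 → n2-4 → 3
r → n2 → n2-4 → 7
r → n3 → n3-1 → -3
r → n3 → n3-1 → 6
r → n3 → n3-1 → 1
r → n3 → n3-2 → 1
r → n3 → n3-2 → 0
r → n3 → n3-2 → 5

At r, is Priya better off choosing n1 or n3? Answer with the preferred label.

n1-1 (Priya): max(-8, -3) = -3
n1-2 (Priya): max(7, 3) = 7
n1 (Lin): min(-3, 7) = -3
n3-1 (Priya): max(-3, 6, 1) = 6
n3-2 (Priya): max(1, 0, 5) = 5
n3 (Lin): min(6, 5) = 5
Priya prefers the higher value; n1=-3, n3=5. n3 is better since 5 > -3.

n3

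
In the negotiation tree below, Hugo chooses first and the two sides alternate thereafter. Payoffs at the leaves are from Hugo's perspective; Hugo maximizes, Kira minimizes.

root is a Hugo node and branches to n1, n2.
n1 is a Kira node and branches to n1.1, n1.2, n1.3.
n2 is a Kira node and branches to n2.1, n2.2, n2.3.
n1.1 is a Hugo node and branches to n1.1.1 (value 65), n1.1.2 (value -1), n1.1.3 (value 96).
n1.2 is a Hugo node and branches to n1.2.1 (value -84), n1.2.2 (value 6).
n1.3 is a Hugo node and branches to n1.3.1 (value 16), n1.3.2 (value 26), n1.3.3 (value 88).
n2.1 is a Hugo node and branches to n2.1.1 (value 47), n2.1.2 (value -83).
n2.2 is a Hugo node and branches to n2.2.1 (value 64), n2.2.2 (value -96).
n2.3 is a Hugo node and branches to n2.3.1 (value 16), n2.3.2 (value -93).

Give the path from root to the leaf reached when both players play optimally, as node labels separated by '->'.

n1.1 (Hugo): max(65, -1, 96) = 96
n1.2 (Hugo): max(-84, 6) = 6
n1.3 (Hugo): max(16, 26, 88) = 88
n1 (Kira): min(96, 6, 88) = 6
n2.1 (Hugo): max(47, -83) = 47
n2.2 (Hugo): max(64, -96) = 64
n2.3 (Hugo): max(16, -93) = 16
n2 (Kira): min(47, 64, 16) = 16
root (Hugo): max(6, 16) = 16
At root, Hugo picks n2 (highest: 16).
At n2, Kira picks n2.3 (lowest: 16).
At n2.3, Hugo picks n2.3.1 (highest: 16).
Terminal value 16.

root -> n2 -> n2.3 -> n2.3.1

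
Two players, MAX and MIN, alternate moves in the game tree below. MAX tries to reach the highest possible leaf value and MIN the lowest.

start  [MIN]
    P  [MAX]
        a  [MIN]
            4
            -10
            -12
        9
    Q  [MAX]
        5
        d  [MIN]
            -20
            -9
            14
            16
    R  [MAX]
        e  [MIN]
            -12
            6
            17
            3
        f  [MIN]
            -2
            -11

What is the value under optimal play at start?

-11

a (MIN): min(4, -10, -12) = -12
P (MAX): max(-12, 9) = 9
d (MIN): min(-20, -9, 14, 16) = -20
Q (MAX): max(5, -20) = 5
e (MIN): min(-12, 6, 17, 3) = -12
f (MIN): min(-2, -11) = -11
R (MAX): max(-12, -11) = -11
start (MIN): min(9, 5, -11) = -11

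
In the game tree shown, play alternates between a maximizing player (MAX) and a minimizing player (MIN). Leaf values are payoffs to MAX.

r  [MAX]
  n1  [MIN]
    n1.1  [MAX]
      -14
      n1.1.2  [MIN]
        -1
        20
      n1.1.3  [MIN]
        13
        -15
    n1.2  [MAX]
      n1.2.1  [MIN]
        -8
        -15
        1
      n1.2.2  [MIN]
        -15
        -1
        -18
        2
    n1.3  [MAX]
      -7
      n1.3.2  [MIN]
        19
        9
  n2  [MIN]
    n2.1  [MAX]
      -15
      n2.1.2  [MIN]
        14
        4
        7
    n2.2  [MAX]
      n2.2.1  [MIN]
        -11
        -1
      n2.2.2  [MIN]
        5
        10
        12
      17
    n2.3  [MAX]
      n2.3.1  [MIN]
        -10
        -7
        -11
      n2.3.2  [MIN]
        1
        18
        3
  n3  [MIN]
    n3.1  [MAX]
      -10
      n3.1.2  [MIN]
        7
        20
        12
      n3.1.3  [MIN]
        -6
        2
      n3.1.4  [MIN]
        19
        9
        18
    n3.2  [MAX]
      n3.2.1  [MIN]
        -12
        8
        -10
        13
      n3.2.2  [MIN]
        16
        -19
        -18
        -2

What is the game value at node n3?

n3.1.2 (MIN): min(7, 20, 12) = 7
n3.1.3 (MIN): min(-6, 2) = -6
n3.1.4 (MIN): min(19, 9, 18) = 9
n3.1 (MAX): max(-10, 7, -6, 9) = 9
n3.2.1 (MIN): min(-12, 8, -10, 13) = -12
n3.2.2 (MIN): min(16, -19, -18, -2) = -19
n3.2 (MAX): max(-12, -19) = -12
n3 (MIN): min(9, -12) = -12

-12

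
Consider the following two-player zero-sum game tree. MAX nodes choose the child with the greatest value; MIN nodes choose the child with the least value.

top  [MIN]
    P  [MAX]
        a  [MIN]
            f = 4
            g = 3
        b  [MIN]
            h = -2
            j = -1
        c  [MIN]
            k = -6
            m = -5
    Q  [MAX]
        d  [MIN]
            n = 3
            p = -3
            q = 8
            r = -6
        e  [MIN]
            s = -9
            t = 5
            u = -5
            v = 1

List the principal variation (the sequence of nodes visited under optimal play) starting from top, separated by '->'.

a (MIN): min(4, 3) = 3
b (MIN): min(-2, -1) = -2
c (MIN): min(-6, -5) = -6
P (MAX): max(3, -2, -6) = 3
d (MIN): min(3, -3, 8, -6) = -6
e (MIN): min(-9, 5, -5, 1) = -9
Q (MAX): max(-6, -9) = -6
top (MIN): min(3, -6) = -6
At top, MIN picks Q (lowest: -6).
At Q, MAX picks d (highest: -6).
At d, MIN picks r (lowest: -6).
Terminal value -6.

top -> Q -> d -> r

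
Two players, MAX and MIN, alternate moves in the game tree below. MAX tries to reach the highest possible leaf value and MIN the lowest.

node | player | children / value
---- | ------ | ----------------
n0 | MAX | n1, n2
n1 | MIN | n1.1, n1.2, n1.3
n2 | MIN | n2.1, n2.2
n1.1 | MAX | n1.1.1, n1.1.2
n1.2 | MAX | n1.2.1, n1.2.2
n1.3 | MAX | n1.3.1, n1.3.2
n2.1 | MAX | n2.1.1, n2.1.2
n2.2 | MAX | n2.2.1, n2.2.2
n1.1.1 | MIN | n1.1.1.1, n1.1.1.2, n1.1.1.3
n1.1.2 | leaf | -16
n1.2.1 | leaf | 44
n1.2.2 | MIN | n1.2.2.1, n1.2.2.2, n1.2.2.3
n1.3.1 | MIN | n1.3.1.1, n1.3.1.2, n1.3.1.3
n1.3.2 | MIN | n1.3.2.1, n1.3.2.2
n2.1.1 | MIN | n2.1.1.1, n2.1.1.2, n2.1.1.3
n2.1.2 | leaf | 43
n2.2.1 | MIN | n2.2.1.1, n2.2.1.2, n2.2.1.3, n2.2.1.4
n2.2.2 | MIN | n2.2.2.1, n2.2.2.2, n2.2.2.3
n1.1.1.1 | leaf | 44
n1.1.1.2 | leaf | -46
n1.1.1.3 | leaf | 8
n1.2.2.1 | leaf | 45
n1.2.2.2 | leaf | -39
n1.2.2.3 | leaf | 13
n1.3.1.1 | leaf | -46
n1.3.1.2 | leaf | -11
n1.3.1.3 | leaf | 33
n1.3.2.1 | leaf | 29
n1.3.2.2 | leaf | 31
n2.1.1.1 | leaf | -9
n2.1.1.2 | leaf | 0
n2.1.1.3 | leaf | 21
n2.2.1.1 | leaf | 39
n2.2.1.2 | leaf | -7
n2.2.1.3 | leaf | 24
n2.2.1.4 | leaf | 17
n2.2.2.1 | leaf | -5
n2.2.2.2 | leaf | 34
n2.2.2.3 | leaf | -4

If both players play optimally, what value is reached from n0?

n1.1.1 (MIN): min(44, -46, 8) = -46
n1.1 (MAX): max(-46, -16) = -16
n1.2.2 (MIN): min(45, -39, 13) = -39
n1.2 (MAX): max(44, -39) = 44
n1.3.1 (MIN): min(-46, -11, 33) = -46
n1.3.2 (MIN): min(29, 31) = 29
n1.3 (MAX): max(-46, 29) = 29
n1 (MIN): min(-16, 44, 29) = -16
n2.1.1 (MIN): min(-9, 0, 21) = -9
n2.1 (MAX): max(-9, 43) = 43
n2.2.1 (MIN): min(39, -7, 24, 17) = -7
n2.2.2 (MIN): min(-5, 34, -4) = -5
n2.2 (MAX): max(-7, -5) = -5
n2 (MIN): min(43, -5) = -5
n0 (MAX): max(-16, -5) = -5

-5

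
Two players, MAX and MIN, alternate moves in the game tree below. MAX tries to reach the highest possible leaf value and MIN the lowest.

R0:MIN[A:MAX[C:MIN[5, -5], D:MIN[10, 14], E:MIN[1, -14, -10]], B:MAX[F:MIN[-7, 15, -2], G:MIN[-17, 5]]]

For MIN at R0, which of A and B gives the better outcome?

C (MIN): min(5, -5) = -5
D (MIN): min(10, 14) = 10
E (MIN): min(1, -14, -10) = -14
A (MAX): max(-5, 10, -14) = 10
F (MIN): min(-7, 15, -2) = -7
G (MIN): min(-17, 5) = -17
B (MAX): max(-7, -17) = -7
MIN prefers the lower value; A=10, B=-7. B is better since -7 < 10.

B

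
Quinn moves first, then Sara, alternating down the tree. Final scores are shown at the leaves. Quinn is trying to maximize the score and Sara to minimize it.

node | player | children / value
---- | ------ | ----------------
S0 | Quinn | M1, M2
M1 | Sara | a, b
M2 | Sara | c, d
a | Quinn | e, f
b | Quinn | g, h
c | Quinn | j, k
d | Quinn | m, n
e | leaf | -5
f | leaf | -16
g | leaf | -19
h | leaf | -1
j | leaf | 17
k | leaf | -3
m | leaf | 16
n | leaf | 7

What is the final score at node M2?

16

c (Quinn): max(17, -3) = 17
d (Quinn): max(16, 7) = 16
M2 (Sara): min(17, 16) = 16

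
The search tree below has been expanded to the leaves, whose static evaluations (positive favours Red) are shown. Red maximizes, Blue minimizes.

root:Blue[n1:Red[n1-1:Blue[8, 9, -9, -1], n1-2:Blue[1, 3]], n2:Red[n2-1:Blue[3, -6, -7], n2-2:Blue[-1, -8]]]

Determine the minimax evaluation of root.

-7

n1-1 (Blue): min(8, 9, -9, -1) = -9
n1-2 (Blue): min(1, 3) = 1
n1 (Red): max(-9, 1) = 1
n2-1 (Blue): min(3, -6, -7) = -7
n2-2 (Blue): min(-1, -8) = -8
n2 (Red): max(-7, -8) = -7
root (Blue): min(1, -7) = -7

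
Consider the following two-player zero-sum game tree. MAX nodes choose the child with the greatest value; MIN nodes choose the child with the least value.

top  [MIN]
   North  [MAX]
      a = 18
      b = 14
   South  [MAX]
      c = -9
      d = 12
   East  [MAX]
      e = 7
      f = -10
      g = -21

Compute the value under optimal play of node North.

North (MAX): max(18, 14) = 18

18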